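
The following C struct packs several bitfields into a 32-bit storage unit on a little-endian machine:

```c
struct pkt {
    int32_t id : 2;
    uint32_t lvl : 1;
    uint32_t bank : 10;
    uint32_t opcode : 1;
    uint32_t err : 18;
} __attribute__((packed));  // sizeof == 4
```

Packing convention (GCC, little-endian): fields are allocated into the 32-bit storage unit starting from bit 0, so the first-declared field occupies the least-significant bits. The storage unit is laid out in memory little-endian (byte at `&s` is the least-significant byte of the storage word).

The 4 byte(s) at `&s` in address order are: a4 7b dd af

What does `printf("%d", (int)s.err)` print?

[0]=0xa4 [1]=0x7b [2]=0xdd [3]=0xaf (little-endian) → word 0xafdd7ba4
id [0+:2] = (word>>0) & 0x3 = 0
lvl [2+:1] = (word>>2) & 0x1 = 1
bank [3+:10] = (word>>3) & 0x3ff = 884
opcode [13+:1] = (word>>13) & 0x1 = 1
err [14+:18] = (word>>14) & 0x3ffff = 180085  ←

180085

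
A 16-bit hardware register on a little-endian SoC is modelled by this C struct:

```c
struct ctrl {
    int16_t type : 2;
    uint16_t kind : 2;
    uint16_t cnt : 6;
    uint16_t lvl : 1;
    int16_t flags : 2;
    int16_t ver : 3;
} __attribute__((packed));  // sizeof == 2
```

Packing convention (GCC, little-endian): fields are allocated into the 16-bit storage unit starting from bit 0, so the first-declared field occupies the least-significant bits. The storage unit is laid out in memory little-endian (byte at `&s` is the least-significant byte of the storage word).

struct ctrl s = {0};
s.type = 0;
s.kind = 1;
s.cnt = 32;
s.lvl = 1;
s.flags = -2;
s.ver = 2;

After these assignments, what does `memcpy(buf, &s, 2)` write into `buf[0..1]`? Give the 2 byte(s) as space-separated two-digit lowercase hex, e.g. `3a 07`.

04 56

type:2 = 0 → 0x0 << 0 → word 0x0000
kind:2 = 1 → 0x1 << 2 → word 0x0004
cnt:6 = 32 → 0x20 << 4 → word 0x0204
lvl:1 = 1 → 0x1 << 10 → word 0x0604
flags:2 = -2 → 0x2 << 11 → word 0x1604
ver:3 = 2 → 0x2 << 13 → word 0x5604
word = 0x5604 → little-endian bytes:
  [0]=0x04  [1]=0x56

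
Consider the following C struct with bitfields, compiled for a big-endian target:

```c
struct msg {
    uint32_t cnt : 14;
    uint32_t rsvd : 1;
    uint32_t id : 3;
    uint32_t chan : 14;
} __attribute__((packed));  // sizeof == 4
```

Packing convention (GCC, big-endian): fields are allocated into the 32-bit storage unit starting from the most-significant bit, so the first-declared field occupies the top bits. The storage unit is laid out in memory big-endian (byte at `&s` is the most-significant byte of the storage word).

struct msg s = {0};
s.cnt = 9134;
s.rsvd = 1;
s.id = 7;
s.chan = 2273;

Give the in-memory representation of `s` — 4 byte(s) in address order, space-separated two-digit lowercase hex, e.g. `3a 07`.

8e bb c8 e1

[18+:14] cnt=9134 & 0x3fff = 0x23ae; word=0x8eb80000
[17+:1] rsvd=1 & 0x1 = 0x1; word=0x8eba0000
[14+:3] id=7 & 0x7 = 0x7; word=0x8ebbc000
[0+:14] chan=2273 & 0x3fff = 0x8e1; word=0x8ebbc8e1
word = 0x8ebbc8e1 → big-endian bytes:
  [0]=0x8e  [1]=0xbb  [2]=0xc8  [3]=0xe1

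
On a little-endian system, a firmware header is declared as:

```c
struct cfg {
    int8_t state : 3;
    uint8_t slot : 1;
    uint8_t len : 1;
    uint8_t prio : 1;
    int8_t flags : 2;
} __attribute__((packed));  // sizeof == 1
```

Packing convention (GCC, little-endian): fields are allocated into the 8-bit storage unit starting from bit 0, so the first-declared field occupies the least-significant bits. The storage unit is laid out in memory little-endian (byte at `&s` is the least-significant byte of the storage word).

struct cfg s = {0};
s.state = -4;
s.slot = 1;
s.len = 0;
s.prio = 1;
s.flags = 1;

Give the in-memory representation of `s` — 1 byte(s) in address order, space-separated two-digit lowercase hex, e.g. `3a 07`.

6c

state:3 = -4 → 0x4 << 0 → word 0x04
slot:1 = 1 → 0x1 << 3 → word 0x0c
len:1 = 0 → 0x0 << 4 → word 0x0c
prio:1 = 1 → 0x1 << 5 → word 0x2c
flags:2 = 1 → 0x1 << 6 → word 0x6c
word = 0x6c → little-endian bytes:
  [0]=0x6c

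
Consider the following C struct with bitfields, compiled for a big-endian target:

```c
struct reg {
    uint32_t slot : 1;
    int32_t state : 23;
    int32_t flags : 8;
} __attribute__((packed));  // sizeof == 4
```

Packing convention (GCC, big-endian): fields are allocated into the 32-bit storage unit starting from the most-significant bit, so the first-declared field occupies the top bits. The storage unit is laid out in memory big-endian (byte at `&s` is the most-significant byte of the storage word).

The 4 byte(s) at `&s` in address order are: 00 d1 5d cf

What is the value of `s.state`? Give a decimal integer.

[0]=0x00 [1]=0xd1 [2]=0x5d [3]=0xcf (big-endian) → word 0x00d15dcf
slot:1 @ bit 31 → (0x00d15dcf>>31)&0x1 = 0x0
state:23 @ bit 8 → (0x00d15dcf>>8)&0x7fffff = 0xd15d  ←
flags:8 @ bit 0 → (0x00d15dcf>>0)&0xff = 0xcf
state signed 23b, MSB=0: value = 53597

53597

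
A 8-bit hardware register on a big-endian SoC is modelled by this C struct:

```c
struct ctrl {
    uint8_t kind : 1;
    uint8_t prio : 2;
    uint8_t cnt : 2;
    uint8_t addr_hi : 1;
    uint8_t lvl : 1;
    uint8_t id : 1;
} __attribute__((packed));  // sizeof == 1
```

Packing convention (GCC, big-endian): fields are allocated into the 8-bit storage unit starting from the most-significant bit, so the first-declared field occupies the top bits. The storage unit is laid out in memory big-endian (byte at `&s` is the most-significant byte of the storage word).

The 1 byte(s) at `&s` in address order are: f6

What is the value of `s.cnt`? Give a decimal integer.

2

[0]=0xf6 (big-endian) → word 0xf6
kind [7+:1] = (word>>7) & 0x1 = 1
prio [5+:2] = (word>>5) & 0x3 = 3
cnt [3+:2] = (word>>3) & 0x3 = 2  ←
addr_hi [2+:1] = (word>>2) & 0x1 = 1
lvl [1+:1] = (word>>1) & 0x1 = 1
id [0+:1] = (word>>0) & 0x1 = 0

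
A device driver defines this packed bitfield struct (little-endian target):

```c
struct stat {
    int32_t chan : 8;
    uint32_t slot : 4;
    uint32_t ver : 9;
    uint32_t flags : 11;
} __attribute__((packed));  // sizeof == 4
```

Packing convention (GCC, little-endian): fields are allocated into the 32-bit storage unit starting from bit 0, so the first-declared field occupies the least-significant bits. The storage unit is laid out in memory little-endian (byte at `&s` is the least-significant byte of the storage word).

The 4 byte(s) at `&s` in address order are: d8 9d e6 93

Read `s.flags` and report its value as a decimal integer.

1183

[0]=0xd8 [1]=0x9d [2]=0xe6 [3]=0x93 (little-endian) → word 0x93e69dd8
chan [0+:8] = (word>>0) & 0xff = 216
slot [8+:4] = (word>>8) & 0xf = 13
ver [12+:9] = (word>>12) & 0x1ff = 105
flags [21+:11] = (word>>21) & 0x7ff = 1183  ←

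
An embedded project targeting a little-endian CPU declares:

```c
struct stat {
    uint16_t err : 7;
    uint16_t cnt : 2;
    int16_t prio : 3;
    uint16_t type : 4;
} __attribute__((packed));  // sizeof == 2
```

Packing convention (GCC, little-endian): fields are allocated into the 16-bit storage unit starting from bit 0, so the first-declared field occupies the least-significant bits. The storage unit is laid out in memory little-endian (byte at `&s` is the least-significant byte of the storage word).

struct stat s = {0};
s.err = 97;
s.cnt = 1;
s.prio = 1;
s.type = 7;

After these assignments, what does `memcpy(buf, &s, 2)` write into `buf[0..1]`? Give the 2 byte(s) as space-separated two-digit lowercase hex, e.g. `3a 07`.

err (7b) val=97 bits=0x61 at bit 0: 0x0061
cnt (2b) val=1 bits=0x1 at bit 7: 0x00e1
prio (3b) val=1 bits=0x1 at bit 9: 0x02e1
type (4b) val=7 bits=0x7 at bit 12: 0x72e1
word = 0x72e1 → little-endian bytes:
  [0]=0xe1  [1]=0x72

e1 72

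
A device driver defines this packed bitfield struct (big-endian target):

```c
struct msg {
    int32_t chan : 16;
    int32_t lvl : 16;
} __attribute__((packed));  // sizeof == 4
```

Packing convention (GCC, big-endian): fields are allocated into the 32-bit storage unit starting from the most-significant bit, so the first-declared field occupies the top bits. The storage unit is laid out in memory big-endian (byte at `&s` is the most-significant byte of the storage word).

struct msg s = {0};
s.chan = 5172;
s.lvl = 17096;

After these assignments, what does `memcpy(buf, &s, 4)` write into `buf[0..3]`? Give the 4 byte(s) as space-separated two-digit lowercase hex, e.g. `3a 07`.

chan (16b) val=5172 bits=0x1434 at bit 16: 0x14340000
lvl (16b) val=17096 bits=0x42c8 at bit 0: 0x143442c8
word = 0x143442c8 → big-endian bytes:
  [0]=0x14  [1]=0x34  [2]=0x42  [3]=0xc8

14 34 42 c8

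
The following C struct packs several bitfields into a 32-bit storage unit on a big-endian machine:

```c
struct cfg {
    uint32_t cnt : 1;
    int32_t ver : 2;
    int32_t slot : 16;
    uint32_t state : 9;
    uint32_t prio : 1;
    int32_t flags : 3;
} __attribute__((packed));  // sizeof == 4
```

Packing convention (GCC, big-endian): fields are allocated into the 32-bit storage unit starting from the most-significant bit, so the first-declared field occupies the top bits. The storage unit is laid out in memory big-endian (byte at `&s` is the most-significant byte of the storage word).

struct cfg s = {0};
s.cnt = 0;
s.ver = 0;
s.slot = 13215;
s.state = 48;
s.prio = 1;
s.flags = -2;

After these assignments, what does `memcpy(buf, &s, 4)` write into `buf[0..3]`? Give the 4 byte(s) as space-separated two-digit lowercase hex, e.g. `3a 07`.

06 73 e3 0e

[31+:1] cnt=0 & 0x1 = 0x0; word=0x00000000
[29+:2] ver=0 & 0x3 = 0x0; word=0x00000000
[13+:16] slot=13215 & 0xffff = 0x339f; word=0x0673e000
[4+:9] state=48 & 0x1ff = 0x30; word=0x0673e300
[3+:1] prio=1 & 0x1 = 0x1; word=0x0673e308
[0+:3] flags=-2 & 0x7 = 0x6; word=0x0673e30e
word = 0x0673e30e → big-endian bytes:
  [0]=0x06  [1]=0x73  [2]=0xe3  [3]=0x0e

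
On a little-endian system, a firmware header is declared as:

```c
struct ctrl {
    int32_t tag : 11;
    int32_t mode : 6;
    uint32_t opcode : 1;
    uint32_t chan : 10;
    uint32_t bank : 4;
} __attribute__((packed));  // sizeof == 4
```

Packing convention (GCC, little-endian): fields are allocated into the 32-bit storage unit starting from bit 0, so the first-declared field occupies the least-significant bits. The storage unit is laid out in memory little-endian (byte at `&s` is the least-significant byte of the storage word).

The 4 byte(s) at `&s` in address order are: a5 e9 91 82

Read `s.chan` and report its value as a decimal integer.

164

[0]=0xa5 [1]=0xe9 [2]=0x91 [3]=0x82 (little-endian) → word 0x8291e9a5
tag:11 @ bit 0 → (0x8291e9a5>>0)&0x7ff = 0x1a5
mode:6 @ bit 11 → (0x8291e9a5>>11)&0x3f = 0x3d
opcode:1 @ bit 17 → (0x8291e9a5>>17)&0x1 = 0x0
chan:10 @ bit 18 → (0x8291e9a5>>18)&0x3ff = 0xa4  ←
bank:4 @ bit 28 → (0x8291e9a5>>28)&0xf = 0x8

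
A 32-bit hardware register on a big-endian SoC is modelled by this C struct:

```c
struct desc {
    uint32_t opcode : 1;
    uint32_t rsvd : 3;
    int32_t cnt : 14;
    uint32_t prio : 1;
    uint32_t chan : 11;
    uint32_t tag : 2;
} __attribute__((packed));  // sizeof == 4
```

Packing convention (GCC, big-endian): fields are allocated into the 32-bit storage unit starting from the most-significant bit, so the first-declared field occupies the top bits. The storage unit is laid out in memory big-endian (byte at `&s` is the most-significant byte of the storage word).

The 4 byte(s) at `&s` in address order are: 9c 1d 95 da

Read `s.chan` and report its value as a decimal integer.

[0]=0x9c [1]=0x1d [2]=0x95 [3]=0xda (big-endian) → word 0x9c1d95da
opcode [31+:1] = (word>>31) & 0x1 = 1
rsvd [28+:3] = (word>>28) & 0x7 = 1
cnt [14+:14] = (word>>14) & 0x3fff = 12406
prio [13+:1] = (word>>13) & 0x1 = 0
chan [2+:11] = (word>>2) & 0x7ff = 1398  ←
tag [0+:2] = (word>>0) & 0x3 = 2

1398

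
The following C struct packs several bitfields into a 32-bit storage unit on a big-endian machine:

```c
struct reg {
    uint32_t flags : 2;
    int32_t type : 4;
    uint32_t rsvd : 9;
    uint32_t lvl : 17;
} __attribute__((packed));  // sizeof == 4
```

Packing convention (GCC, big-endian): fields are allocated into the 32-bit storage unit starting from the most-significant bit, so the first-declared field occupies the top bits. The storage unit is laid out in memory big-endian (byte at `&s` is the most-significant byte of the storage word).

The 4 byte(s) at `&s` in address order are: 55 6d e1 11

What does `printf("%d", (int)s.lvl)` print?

123153

[0]=0x55 [1]=0x6d [2]=0xe1 [3]=0x11 (big-endian) → word 0x556de111
flags:2 @ bit 30 → (0x556de111>>30)&0x3 = 0x1
type:4 @ bit 26 → (0x556de111>>26)&0xf = 0x5
rsvd:9 @ bit 17 → (0x556de111>>17)&0x1ff = 0xb6
lvl:17 @ bit 0 → (0x556de111>>0)&0x1ffff = 0x1e111  ←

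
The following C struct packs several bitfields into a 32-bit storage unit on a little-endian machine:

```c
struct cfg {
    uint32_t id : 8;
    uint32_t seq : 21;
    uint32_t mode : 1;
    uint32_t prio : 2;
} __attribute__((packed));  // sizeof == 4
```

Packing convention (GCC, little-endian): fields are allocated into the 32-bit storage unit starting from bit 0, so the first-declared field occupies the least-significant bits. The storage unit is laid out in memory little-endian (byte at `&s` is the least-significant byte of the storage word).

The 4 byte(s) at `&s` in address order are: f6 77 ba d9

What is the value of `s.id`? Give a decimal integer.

[0]=0xf6 [1]=0x77 [2]=0xba [3]=0xd9 (little-endian) → word 0xd9ba77f6
id:8 @ bit 0 → (0xd9ba77f6>>0)&0xff = 0xf6  ←
seq:21 @ bit 8 → (0xd9ba77f6>>8)&0x1fffff = 0x19ba77
mode:1 @ bit 29 → (0xd9ba77f6>>29)&0x1 = 0x0
prio:2 @ bit 30 → (0xd9ba77f6>>30)&0x3 = 0x3

246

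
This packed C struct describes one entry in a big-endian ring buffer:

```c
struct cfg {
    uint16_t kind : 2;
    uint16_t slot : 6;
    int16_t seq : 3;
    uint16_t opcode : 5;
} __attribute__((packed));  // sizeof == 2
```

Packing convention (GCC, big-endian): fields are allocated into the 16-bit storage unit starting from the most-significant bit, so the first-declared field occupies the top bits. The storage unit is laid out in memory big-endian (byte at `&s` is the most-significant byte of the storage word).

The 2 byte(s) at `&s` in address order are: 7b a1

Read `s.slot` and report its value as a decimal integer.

59

[0]=0x7b [1]=0xa1 (big-endian) → word 0x7ba1
kind:2 @ bit 14 → (0x7ba1>>14)&0x3 = 0x1
slot:6 @ bit 8 → (0x7ba1>>8)&0x3f = 0x3b  ←
seq:3 @ bit 5 → (0x7ba1>>5)&0x7 = 0x5
opcode:5 @ bit 0 → (0x7ba1>>0)&0x1f = 0x1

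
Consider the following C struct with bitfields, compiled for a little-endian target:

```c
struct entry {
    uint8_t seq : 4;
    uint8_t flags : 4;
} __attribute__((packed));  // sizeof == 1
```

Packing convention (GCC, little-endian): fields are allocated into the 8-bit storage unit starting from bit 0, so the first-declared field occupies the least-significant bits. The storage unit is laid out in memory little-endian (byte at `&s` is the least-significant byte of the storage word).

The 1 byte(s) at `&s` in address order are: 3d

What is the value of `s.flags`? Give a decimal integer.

[0]=0x3d (little-endian) → word 0x3d
seq:4 @ bit 0 → (0x3d>>0)&0xf = 0xd
flags:4 @ bit 4 → (0x3d>>4)&0xf = 0x3  ←

3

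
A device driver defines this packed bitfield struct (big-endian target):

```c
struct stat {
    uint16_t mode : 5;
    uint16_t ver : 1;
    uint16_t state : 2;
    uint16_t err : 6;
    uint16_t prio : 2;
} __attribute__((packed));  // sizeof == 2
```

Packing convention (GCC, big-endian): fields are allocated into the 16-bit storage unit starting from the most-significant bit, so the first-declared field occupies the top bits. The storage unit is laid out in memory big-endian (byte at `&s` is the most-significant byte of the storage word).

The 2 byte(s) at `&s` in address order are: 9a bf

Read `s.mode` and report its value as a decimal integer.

[0]=0x9a [1]=0xbf (big-endian) → word 0x9abf
mode [11+:5] = (word>>11) & 0x1f = 19  ←
ver [10+:1] = (word>>10) & 0x1 = 0
state [8+:2] = (word>>8) & 0x3 = 2
err [2+:6] = (word>>2) & 0x3f = 47
prio [0+:2] = (word>>0) & 0x3 = 3

19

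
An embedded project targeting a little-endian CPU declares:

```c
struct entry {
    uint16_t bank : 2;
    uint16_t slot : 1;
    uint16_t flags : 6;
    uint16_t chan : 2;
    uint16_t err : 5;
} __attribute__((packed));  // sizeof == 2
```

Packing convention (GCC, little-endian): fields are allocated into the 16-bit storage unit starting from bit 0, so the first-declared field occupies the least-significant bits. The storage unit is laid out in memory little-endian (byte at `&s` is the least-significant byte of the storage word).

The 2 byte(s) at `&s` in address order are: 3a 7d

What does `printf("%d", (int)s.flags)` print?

[0]=0x3a [1]=0x7d (little-endian) → word 0x7d3a
bank [0+:2] = (word>>0) & 0x3 = 2
slot [2+:1] = (word>>2) & 0x1 = 0
flags [3+:6] = (word>>3) & 0x3f = 39  ←
chan [9+:2] = (word>>9) & 0x3 = 2
err [11+:5] = (word>>11) & 0x1f = 15

39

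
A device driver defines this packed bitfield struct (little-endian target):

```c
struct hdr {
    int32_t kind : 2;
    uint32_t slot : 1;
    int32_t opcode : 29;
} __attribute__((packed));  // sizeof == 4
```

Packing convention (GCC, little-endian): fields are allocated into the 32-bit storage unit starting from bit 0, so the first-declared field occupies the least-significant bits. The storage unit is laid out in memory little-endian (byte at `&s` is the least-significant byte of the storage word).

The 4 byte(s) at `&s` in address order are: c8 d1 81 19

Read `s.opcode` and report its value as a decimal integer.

53492281

[0]=0xc8 [1]=0xd1 [2]=0x81 [3]=0x19 (little-endian) → word 0x1981d1c8
kind [0+:2] = (word>>0) & 0x3 = 0
slot [2+:1] = (word>>2) & 0x1 = 0
opcode [3+:29] = (word>>3) & 0x1fffffff = 53492281  ←
opcode signed 29b, MSB=0: value = 53492281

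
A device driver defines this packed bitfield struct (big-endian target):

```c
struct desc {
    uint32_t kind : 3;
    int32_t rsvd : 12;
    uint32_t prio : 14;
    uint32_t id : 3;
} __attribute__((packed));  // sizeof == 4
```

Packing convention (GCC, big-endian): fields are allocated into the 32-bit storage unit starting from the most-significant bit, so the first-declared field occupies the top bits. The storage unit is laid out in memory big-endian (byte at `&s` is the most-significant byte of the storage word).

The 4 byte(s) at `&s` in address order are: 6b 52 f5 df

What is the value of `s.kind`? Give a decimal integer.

[0]=0x6b [1]=0x52 [2]=0xf5 [3]=0xdf (big-endian) → word 0x6b52f5df
kind:3 @ bit 29 → (0x6b52f5df>>29)&0x7 = 0x3  ←
rsvd:12 @ bit 17 → (0x6b52f5df>>17)&0xfff = 0x5a9
prio:14 @ bit 3 → (0x6b52f5df>>3)&0x3fff = 0x1ebb
id:3 @ bit 0 → (0x6b52f5df>>0)&0x7 = 0x7

3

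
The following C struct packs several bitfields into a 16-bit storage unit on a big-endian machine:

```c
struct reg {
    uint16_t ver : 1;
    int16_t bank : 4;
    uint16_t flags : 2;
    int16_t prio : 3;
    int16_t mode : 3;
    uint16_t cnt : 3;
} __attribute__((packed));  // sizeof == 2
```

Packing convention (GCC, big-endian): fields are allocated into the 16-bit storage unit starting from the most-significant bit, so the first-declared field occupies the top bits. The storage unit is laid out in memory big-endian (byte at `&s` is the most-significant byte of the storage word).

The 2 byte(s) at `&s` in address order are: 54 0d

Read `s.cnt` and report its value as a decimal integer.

[0]=0x54 [1]=0x0d (big-endian) → word 0x540d
ver [15+:1] = (word>>15) & 0x1 = 0
bank [11+:4] = (word>>11) & 0xf = 10
flags [9+:2] = (word>>9) & 0x3 = 2
prio [6+:3] = (word>>6) & 0x7 = 0
mode [3+:3] = (word>>3) & 0x7 = 1
cnt [0+:3] = (word>>0) & 0x7 = 5  ←

5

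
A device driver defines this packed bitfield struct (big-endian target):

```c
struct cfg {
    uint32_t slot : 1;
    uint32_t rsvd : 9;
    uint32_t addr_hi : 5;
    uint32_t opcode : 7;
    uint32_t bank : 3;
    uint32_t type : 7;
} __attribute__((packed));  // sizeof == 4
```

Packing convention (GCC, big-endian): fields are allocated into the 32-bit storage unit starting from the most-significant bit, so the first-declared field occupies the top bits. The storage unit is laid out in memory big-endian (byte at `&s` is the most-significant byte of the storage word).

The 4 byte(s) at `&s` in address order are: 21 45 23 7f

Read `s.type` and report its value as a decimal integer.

[0]=0x21 [1]=0x45 [2]=0x23 [3]=0x7f (big-endian) → word 0x2145237f
slot [31+:1] = (word>>31) & 0x1 = 0
rsvd [22+:9] = (word>>22) & 0x1ff = 133
addr_hi [17+:5] = (word>>17) & 0x1f = 2
opcode [10+:7] = (word>>10) & 0x7f = 72
bank [7+:3] = (word>>7) & 0x7 = 6
type [0+:7] = (word>>0) & 0x7f = 127  ←

127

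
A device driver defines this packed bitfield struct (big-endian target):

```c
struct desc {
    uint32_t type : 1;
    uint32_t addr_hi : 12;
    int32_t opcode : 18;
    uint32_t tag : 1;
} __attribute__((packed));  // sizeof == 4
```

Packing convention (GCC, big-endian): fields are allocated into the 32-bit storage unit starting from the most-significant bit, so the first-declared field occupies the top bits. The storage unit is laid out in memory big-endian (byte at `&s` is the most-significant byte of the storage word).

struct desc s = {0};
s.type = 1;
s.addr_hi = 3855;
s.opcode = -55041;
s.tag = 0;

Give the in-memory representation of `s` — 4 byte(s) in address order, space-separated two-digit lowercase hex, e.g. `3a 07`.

type (1b) val=1 bits=0x1 at bit 31: 0x80000000
addr_hi (12b) val=3855 bits=0xf0f at bit 19: 0xf8780000
opcode (18b) val=-55041 bits=0x328ff at bit 1: 0xf87e51fe
tag (1b) val=0 bits=0x0 at bit 0: 0xf87e51fe
word = 0xf87e51fe → big-endian bytes:
  [0]=0xf8  [1]=0x7e  [2]=0x51  [3]=0xfe

f8 7e 51 fe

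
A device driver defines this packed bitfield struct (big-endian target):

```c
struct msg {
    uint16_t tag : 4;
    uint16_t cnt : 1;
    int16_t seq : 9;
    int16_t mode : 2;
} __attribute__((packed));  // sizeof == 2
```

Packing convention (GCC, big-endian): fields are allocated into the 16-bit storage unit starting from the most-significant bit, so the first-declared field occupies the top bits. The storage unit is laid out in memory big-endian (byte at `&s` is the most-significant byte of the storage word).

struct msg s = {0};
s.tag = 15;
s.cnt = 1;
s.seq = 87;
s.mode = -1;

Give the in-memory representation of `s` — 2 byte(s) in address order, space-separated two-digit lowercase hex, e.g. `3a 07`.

[12+:4] tag=15 & 0xf = 0xf; word=0xf000
[11+:1] cnt=1 & 0x1 = 0x1; word=0xf800
[2+:9] seq=87 & 0x1ff = 0x57; word=0xf95c
[0+:2] mode=-1 & 0x3 = 0x3; word=0xf95f
word = 0xf95f → big-endian bytes:
  [0]=0xf9  [1]=0x5f

f9 5f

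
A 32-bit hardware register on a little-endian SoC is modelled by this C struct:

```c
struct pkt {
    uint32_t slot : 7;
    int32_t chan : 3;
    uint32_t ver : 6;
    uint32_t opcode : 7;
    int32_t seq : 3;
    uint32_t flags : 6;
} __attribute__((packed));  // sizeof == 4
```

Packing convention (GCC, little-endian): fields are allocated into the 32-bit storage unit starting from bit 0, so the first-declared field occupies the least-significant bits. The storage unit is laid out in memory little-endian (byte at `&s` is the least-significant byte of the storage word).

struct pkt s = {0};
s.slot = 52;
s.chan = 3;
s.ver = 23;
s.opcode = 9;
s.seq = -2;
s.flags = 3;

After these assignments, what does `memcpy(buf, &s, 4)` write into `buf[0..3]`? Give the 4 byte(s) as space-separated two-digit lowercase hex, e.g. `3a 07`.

b4 5d 09 0f

slot (7b) val=52 bits=0x34 at bit 0: 0x00000034
chan (3b) val=3 bits=0x3 at bit 7: 0x000001b4
ver (6b) val=23 bits=0x17 at bit 10: 0x00005db4
opcode (7b) val=9 bits=0x9 at bit 16: 0x00095db4
seq (3b) val=-2 bits=0x6 at bit 23: 0x03095db4
flags (6b) val=3 bits=0x3 at bit 26: 0x0f095db4
word = 0x0f095db4 → little-endian bytes:
  [0]=0xb4  [1]=0x5d  [2]=0x09  [3]=0x0f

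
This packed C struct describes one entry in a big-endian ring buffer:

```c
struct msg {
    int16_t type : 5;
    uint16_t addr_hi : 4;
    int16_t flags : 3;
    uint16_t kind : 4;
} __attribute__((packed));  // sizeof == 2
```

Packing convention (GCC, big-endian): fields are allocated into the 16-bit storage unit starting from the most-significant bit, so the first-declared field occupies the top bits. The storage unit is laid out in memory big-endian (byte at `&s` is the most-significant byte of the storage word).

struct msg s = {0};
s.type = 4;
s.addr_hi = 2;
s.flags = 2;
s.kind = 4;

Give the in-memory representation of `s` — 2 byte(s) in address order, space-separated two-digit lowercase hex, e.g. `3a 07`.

type (5b) val=4 bits=0x4 at bit 11: 0x2000
addr_hi (4b) val=2 bits=0x2 at bit 7: 0x2100
flags (3b) val=2 bits=0x2 at bit 4: 0x2120
kind (4b) val=4 bits=0x4 at bit 0: 0x2124
word = 0x2124 → big-endian bytes:
  [0]=0x21  [1]=0x24

21 24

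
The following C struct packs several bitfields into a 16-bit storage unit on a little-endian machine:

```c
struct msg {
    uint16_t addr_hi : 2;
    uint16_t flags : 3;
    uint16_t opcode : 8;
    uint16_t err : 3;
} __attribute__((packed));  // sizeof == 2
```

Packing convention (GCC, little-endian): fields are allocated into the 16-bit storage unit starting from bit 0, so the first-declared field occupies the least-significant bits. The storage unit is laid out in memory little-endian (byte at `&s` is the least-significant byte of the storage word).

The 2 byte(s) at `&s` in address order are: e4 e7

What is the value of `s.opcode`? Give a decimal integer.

[0]=0xe4 [1]=0xe7 (little-endian) → word 0xe7e4
addr_hi:2 @ bit 0 → (0xe7e4>>0)&0x3 = 0x0
flags:3 @ bit 2 → (0xe7e4>>2)&0x7 = 0x1
opcode:8 @ bit 5 → (0xe7e4>>5)&0xff = 0x3f  ←
err:3 @ bit 13 → (0xe7e4>>13)&0x7 = 0x7

63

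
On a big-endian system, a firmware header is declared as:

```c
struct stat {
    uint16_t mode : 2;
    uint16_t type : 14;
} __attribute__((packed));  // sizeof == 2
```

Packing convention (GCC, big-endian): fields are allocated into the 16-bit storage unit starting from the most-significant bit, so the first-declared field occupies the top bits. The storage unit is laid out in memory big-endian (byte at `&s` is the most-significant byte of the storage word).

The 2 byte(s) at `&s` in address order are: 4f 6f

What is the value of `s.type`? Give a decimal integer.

3951

[0]=0x4f [1]=0x6f (big-endian) → word 0x4f6f
mode:2 @ bit 14 → (0x4f6f>>14)&0x3 = 0x1
type:14 @ bit 0 → (0x4f6f>>0)&0x3fff = 0xf6f  ←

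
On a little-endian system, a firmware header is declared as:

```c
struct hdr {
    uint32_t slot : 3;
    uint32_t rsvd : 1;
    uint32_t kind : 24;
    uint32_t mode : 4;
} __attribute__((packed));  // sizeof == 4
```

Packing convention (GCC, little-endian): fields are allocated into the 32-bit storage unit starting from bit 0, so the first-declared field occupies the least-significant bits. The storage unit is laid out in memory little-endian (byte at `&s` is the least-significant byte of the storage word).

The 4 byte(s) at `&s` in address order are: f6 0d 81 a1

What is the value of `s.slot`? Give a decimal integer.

6

[0]=0xf6 [1]=0x0d [2]=0x81 [3]=0xa1 (little-endian) → word 0xa1810df6
slot [0+:3] = (word>>0) & 0x7 = 6  ←
rsvd [3+:1] = (word>>3) & 0x1 = 0
kind [4+:24] = (word>>4) & 0xffffff = 1577183
mode [28+:4] = (word>>28) & 0xf = 10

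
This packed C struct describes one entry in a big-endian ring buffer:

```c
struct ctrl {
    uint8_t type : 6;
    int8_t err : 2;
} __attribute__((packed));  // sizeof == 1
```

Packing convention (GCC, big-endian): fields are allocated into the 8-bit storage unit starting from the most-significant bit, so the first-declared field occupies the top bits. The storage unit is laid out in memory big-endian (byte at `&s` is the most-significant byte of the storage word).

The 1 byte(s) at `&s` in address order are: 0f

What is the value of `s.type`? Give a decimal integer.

[0]=0x0f (big-endian) → word 0x0f
type:6 @ bit 2 → (0x0f>>2)&0x3f = 0x3  ←
err:2 @ bit 0 → (0x0f>>0)&0x3 = 0x3

3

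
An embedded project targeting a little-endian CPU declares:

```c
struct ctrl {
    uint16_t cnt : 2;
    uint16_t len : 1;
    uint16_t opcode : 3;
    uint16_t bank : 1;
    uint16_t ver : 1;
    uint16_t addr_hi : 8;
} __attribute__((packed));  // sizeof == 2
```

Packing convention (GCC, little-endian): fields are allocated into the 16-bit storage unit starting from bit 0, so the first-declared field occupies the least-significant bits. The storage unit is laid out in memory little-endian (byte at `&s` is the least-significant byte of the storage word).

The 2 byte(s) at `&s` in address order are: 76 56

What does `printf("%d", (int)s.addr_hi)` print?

[0]=0x76 [1]=0x56 (little-endian) → word 0x5676
cnt:2 @ bit 0 → (0x5676>>0)&0x3 = 0x2
len:1 @ bit 2 → (0x5676>>2)&0x1 = 0x1
opcode:3 @ bit 3 → (0x5676>>3)&0x7 = 0x6
bank:1 @ bit 6 → (0x5676>>6)&0x1 = 0x1
ver:1 @ bit 7 → (0x5676>>7)&0x1 = 0x0
addr_hi:8 @ bit 8 → (0x5676>>8)&0xff = 0x56  ←

86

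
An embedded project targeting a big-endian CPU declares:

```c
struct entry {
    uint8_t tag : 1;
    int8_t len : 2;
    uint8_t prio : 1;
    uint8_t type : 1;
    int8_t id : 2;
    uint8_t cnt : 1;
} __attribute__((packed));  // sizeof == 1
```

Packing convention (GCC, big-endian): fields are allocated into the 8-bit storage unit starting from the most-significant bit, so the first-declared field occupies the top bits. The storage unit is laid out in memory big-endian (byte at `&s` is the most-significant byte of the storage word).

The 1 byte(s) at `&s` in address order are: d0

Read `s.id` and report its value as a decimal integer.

0

[0]=0xd0 (big-endian) → word 0xd0
tag:1 @ bit 7 → (0xd0>>7)&0x1 = 0x1
len:2 @ bit 5 → (0xd0>>5)&0x3 = 0x2
prio:1 @ bit 4 → (0xd0>>4)&0x1 = 0x1
type:1 @ bit 3 → (0xd0>>3)&0x1 = 0x0
id:2 @ bit 1 → (0xd0>>1)&0x3 = 0x0  ←
cnt:1 @ bit 0 → (0xd0>>0)&0x1 = 0x0
id signed 2b, MSB=0: value = 0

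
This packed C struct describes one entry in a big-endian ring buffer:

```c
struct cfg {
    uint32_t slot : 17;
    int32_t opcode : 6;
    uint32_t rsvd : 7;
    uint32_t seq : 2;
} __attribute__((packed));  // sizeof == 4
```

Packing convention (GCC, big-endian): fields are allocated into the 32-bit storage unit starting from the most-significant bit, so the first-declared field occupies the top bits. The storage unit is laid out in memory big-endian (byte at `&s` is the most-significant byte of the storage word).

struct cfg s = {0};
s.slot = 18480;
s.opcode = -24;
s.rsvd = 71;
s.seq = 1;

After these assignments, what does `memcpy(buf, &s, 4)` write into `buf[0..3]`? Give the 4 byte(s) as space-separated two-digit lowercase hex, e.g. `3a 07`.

24 18 51 1d

slot:17 = 18480 → 0x4830 << 15 → word 0x24180000
opcode:6 = -24 → 0x28 << 9 → word 0x24185000
rsvd:7 = 71 → 0x47 << 2 → word 0x2418511c
seq:2 = 1 → 0x1 << 0 → word 0x2418511d
word = 0x2418511d → big-endian bytes:
  [0]=0x24  [1]=0x18  [2]=0x51  [3]=0x1d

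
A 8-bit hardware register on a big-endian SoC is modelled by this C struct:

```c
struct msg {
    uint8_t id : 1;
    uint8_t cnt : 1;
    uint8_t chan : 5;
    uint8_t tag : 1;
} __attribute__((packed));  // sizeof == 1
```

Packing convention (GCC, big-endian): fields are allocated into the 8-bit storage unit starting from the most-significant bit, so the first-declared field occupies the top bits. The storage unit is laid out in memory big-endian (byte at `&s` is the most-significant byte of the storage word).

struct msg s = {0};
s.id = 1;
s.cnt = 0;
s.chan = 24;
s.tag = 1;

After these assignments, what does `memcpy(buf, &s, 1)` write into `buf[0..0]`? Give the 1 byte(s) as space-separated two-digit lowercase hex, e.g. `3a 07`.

id (1b) val=1 bits=0x1 at bit 7: 0x80
cnt (1b) val=0 bits=0x0 at bit 6: 0x80
chan (5b) val=24 bits=0x18 at bit 1: 0xb0
tag (1b) val=1 bits=0x1 at bit 0: 0xb1
word = 0xb1 → big-endian bytes:
  [0]=0xb1

b1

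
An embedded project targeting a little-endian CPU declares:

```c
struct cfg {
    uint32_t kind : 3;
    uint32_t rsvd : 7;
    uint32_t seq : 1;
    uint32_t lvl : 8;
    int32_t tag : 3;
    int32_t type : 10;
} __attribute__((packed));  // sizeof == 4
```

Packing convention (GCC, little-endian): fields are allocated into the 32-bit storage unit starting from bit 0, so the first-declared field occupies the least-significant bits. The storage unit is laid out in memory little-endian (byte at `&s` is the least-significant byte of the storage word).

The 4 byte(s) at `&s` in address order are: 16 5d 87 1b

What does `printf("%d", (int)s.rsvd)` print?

34

[0]=0x16 [1]=0x5d [2]=0x87 [3]=0x1b (little-endian) → word 0x1b875d16
kind:3 @ bit 0 → (0x1b875d16>>0)&0x7 = 0x6
rsvd:7 @ bit 3 → (0x1b875d16>>3)&0x7f = 0x22  ←
seq:1 @ bit 10 → (0x1b875d16>>10)&0x1 = 0x1
lvl:8 @ bit 11 → (0x1b875d16>>11)&0xff = 0xeb
tag:3 @ bit 19 → (0x1b875d16>>19)&0x7 = 0x0
type:10 @ bit 22 → (0x1b875d16>>22)&0x3ff = 0x6e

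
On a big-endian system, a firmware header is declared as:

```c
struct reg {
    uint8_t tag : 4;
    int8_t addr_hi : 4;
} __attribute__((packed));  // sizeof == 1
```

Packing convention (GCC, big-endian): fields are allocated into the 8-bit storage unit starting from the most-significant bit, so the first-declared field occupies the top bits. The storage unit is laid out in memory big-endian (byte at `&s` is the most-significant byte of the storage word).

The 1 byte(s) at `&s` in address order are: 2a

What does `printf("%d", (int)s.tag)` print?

2

[0]=0x2a (big-endian) → word 0x2a
tag [4+:4] = (word>>4) & 0xf = 2  ←
addr_hi [0+:4] = (word>>0) & 0xf = 10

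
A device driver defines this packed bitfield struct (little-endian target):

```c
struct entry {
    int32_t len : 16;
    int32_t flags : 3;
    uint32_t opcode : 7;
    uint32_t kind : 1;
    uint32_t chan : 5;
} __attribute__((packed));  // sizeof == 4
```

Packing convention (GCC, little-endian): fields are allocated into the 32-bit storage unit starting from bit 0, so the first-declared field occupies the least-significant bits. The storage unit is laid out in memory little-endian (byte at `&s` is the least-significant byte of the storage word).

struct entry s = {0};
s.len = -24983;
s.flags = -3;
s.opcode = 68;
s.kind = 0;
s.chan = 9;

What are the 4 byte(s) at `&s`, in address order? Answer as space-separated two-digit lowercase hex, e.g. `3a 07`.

len:16 = -24983 → 0x9e69 << 0 → word 0x00009e69
flags:3 = -3 → 0x5 << 16 → word 0x00059e69
opcode:7 = 68 → 0x44 << 19 → word 0x02259e69
kind:1 = 0 → 0x0 << 26 → word 0x02259e69
chan:5 = 9 → 0x9 << 27 → word 0x4a259e69
word = 0x4a259e69 → little-endian bytes:
  [0]=0x69  [1]=0x9e  [2]=0x25  [3]=0x4a

69 9e 25 4a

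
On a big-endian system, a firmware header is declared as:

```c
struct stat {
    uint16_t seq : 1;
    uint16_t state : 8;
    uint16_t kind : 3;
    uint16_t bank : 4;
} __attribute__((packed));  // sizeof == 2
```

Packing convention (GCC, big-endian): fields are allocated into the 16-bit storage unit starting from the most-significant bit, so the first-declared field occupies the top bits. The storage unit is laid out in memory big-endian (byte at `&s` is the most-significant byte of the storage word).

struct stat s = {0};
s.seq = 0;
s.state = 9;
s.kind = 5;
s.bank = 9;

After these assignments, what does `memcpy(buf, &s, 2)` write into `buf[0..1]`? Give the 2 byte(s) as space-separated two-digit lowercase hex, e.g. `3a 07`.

[15+:1] seq=0 & 0x1 = 0x0; word=0x0000
[7+:8] state=9 & 0xff = 0x9; word=0x0480
[4+:3] kind=5 & 0x7 = 0x5; word=0x04d0
[0+:4] bank=9 & 0xf = 0x9; word=0x04d9
word = 0x04d9 → big-endian bytes:
  [0]=0x04  [1]=0xd9

04 d9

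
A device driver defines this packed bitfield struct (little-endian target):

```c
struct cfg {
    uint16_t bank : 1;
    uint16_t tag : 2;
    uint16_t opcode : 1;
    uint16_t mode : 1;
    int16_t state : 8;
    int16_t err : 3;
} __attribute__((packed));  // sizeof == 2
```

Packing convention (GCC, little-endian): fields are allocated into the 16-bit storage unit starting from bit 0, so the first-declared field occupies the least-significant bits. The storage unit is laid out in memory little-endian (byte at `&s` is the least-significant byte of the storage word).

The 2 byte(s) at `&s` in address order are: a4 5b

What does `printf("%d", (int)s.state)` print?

[0]=0xa4 [1]=0x5b (little-endian) → word 0x5ba4
bank [0+:1] = (word>>0) & 0x1 = 0
tag [1+:2] = (word>>1) & 0x3 = 2
opcode [3+:1] = (word>>3) & 0x1 = 0
mode [4+:1] = (word>>4) & 0x1 = 0
state [5+:8] = (word>>5) & 0xff = 221  ←
err [13+:3] = (word>>13) & 0x7 = 2
state signed 8b, MSB=1: 221 - 256 = -35

-35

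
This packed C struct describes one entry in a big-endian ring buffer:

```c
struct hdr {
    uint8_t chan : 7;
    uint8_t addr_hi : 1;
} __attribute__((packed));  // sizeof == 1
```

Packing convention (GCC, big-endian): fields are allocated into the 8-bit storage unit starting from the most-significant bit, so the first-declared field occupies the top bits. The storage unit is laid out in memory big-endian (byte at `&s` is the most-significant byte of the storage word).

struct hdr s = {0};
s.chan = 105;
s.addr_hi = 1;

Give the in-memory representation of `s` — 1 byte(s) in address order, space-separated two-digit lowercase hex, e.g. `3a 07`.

d3

[1+:7] chan=105 & 0x7f = 0x69; word=0xd2
[0+:1] addr_hi=1 & 0x1 = 0x1; word=0xd3
word = 0xd3 → big-endian bytes:
  [0]=0xd3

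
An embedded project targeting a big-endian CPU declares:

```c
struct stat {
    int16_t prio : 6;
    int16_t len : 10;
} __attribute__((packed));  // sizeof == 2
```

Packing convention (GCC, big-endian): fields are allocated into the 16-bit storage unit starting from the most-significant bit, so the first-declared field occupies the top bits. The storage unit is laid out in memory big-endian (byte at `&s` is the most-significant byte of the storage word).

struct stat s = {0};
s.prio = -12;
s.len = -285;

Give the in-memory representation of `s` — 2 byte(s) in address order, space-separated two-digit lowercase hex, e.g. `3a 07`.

d2 e3

prio:6 = -12 → 0x34 << 10 → word 0xd000
len:10 = -285 → 0x2e3 << 0 → word 0xd2e3
word = 0xd2e3 → big-endian bytes:
  [0]=0xd2  [1]=0xe3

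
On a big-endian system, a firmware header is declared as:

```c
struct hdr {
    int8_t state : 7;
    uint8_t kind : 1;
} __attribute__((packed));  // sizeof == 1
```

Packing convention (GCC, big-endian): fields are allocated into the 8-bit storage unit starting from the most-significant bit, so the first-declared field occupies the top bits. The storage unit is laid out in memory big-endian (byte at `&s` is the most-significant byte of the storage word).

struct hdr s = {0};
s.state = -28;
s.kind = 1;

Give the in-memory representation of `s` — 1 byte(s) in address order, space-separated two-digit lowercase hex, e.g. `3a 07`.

state:7 = -28 → 0x64 << 1 → word 0xc8
kind:1 = 1 → 0x1 << 0 → word 0xc9
word = 0xc9 → big-endian bytes:
  [0]=0xc9

c9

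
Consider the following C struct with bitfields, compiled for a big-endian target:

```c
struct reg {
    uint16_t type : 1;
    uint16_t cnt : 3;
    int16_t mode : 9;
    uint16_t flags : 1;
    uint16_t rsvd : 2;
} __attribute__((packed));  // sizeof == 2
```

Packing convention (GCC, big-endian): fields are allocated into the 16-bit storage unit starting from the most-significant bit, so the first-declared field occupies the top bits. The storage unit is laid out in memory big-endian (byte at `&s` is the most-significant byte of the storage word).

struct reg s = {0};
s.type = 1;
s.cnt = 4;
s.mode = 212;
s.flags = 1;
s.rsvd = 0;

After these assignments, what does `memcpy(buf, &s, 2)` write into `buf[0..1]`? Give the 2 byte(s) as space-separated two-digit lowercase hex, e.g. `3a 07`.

type:1 = 1 → 0x1 << 15 → word 0x8000
cnt:3 = 4 → 0x4 << 12 → word 0xc000
mode:9 = 212 → 0xd4 << 3 → word 0xc6a0
flags:1 = 1 → 0x1 << 2 → word 0xc6a4
rsvd:2 = 0 → 0x0 << 0 → word 0xc6a4
word = 0xc6a4 → big-endian bytes:
  [0]=0xc6  [1]=0xa4

c6 a4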